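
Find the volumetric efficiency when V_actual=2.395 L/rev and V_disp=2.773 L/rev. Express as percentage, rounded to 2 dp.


eta_v = (V_actual / V_disp) * 100
Ratio = 2.395 / 2.773 = 0.8637
eta_v = 0.8637 * 100 = 86.37%


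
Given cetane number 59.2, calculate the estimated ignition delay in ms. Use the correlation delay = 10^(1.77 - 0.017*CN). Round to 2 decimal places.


delay = 10^(1.77 - 0.017*CN)
Exponent = 1.77 - 0.017*59.2 = 0.7636
delay = 10^0.7636 = 5.80 ms


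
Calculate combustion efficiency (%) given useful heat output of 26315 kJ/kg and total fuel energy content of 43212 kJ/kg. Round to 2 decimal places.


Efficiency = (Q_useful / Q_fuel) * 100
Efficiency = (26315 / 43212) * 100
Efficiency = 0.6090 * 100 = 60.90%


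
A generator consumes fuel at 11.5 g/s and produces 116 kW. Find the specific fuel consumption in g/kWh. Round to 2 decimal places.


SFC = (mf / BP) * 3600
Rate = 11.5 / 116 = 0.099138 g/(s*kW)
SFC = 0.099138 * 3600 = 356.90 g/kWh


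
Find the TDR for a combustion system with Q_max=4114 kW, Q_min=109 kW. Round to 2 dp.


TDR = Q_max / Q_min
TDR = 4114 / 109 = 37.74


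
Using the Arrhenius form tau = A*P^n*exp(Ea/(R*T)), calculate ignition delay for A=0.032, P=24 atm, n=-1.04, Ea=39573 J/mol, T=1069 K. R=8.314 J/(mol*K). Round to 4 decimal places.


tau = A * P^n * exp(Ea/(R*T))
P^n = 24^(-1.04) = 0.03669275
Ea/(R*T) = 39573/(8.314*1069) = 4.452575
exp(Ea/(R*T)) = 85.847723
tau = 0.032 * 0.03669275 * 85.847723 = 0.1008 ms


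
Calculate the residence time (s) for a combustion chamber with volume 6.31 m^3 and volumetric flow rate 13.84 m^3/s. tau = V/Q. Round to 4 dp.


tau = V / Q_flow
tau = 6.31 / 13.84 = 0.4559 s


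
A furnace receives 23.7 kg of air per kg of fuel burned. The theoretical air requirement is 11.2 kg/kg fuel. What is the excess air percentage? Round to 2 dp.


Excess air = actual - stoichiometric = 23.7 - 11.2 = 12.50 kg/kg fuel
Excess air % = (excess / stoich) * 100 = (12.50 / 11.2) * 100 = 111.61%


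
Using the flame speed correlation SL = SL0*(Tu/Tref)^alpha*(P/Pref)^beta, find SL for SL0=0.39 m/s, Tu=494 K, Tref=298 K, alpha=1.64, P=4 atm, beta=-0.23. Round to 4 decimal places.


SL = SL0 * (Tu/Tref)^alpha * (P/Pref)^beta
T ratio = 494/298 = 1.65771812
(T ratio)^alpha = 1.65771812^1.64 = 2.290855
(P/Pref)^beta = 4^(-0.23) = 0.726986
SL = 0.39 * 2.290855 * 0.726986 = 0.6495 m/s


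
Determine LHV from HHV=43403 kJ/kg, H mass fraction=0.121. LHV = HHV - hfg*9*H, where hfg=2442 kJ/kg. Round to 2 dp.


LHV = HHV - hfg * 9 * H
Water correction = 2442 * 9 * 0.121 = 2659.338 kJ/kg
LHV = 43403 - 2659.338 = 40743.66 kJ/kg


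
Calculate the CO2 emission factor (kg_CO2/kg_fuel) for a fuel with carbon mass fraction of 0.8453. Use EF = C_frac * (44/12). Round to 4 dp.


EF = C_frac * (M_CO2 / M_C)
EF = 0.8453 * (44/12)
EF = 0.8453 * 3.666667 = 3.0994 kg_CO2/kg_fuel


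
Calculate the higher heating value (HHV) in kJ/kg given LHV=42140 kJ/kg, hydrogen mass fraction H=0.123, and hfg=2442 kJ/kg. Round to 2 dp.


HHV = LHV + hfg * 9 * H
Water addition = 2442 * 9 * 0.123 = 2703.294 kJ/kg
HHV = 42140 + 2703.294 = 44843.29 kJ/kg


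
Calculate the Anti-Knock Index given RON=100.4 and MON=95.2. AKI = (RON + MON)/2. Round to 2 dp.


AKI = (RON + MON) / 2
AKI = (100.4 + 95.2) / 2
AKI = 195.6 / 2 = 97.80


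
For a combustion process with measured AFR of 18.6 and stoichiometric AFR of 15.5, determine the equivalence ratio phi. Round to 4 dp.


phi = AFR_stoich / AFR_actual
phi = 15.5 / 18.6 = 0.8333


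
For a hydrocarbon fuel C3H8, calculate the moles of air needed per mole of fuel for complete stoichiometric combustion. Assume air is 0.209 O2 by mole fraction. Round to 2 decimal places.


Balanced combustion: C3H8 + 5 O2 -> 3 CO2 + 4 H2O
O2 needed = C + H/4 = 3 + 8/4 = 5.00 moles
Air moles = O2 / 0.209 = 5.00 / 0.209 = 23.92 moles air


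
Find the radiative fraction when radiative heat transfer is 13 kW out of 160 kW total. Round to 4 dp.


f_rad = Q_rad / Q_total
f_rad = 13 / 160 = 0.0813


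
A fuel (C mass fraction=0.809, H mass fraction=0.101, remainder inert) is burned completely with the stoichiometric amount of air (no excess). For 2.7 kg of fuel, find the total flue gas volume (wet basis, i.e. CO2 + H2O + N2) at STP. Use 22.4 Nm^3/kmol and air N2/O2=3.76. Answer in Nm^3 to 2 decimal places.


Per kg fuel: CO2 = (C/12 kmol)*22.4 = (0.809/12)*22.4 = 1.51013 Nm^3
Per kg fuel: H2O = (H/2 kmol)*22.4 = (0.101/2)*22.4 = 1.13120 Nm^3
O2 needed per kg fuel = C/12 + H/4 = 0.809/12 + 0.101/4 = 0.09266667 kmol
Per kg fuel: N2 = O2*3.76*22.4 = 0.09266667*3.76*22.4 = 7.80476 Nm^3
Total per kg = 1.51013 + 1.13120 + 7.80476 = 10.44609 Nm^3
Total = 10.44609 * 2.7 = 28.20 Nm^3


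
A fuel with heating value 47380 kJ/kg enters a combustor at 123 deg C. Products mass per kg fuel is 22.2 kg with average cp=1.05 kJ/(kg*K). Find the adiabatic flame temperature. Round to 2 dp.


T_ad = T_in + Hc / (m_p * cp)
Denominator = 22.2 * 1.05 = 23.3100
Temperature rise = 47380 / 23.3100 = 2032.60 K
T_ad = 123 + 2032.60 = 2155.60 deg C


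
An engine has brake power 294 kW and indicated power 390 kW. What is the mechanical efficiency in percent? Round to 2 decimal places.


eta_mech = (BP / IP) * 100
Ratio = 294 / 390 = 0.7538
eta_mech = 0.7538 * 100 = 75.38%


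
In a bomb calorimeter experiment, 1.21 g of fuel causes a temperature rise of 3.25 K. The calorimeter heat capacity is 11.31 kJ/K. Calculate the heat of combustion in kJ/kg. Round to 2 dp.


Hc = C_cal * delta_T / m_fuel
Q_released = 11.31 * 3.25 = 36.7575 kJ
m_fuel = 1.21 g = 1.21/1000 kg = 0.001210 kg
Hc = 36.7575 / 0.001210 = 30378.10 kJ/kg


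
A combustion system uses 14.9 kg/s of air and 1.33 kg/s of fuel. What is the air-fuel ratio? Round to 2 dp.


AFR = m_air / m_fuel
AFR = 14.9 / 1.33 = 11.20


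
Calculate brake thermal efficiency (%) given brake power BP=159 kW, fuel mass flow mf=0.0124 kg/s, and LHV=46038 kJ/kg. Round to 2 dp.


eta_BTE = (BP / (mf * LHV)) * 100
Denominator = 0.0124 * 46038 = 570.8712 kW
eta_BTE = (159 / 570.8712) * 100 = 27.85%


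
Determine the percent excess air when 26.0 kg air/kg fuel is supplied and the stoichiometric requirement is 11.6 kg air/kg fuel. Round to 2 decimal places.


Excess air = actual - stoichiometric = 26.0 - 11.6 = 14.40 kg/kg fuel
Excess air % = (excess / stoich) * 100 = (14.40 / 11.6) * 100 = 124.14%


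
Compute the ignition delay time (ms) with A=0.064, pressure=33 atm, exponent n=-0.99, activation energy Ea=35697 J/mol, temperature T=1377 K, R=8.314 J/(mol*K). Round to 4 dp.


tau = A * P^n * exp(Ea/(R*T))
P^n = 33^(-0.99) = 0.03138132
Ea/(R*T) = 35697/(8.314*1377) = 3.118084
exp(Ea/(R*T)) = 22.603022
tau = 0.064 * 0.03138132 * 22.603022 = 0.0454 ms


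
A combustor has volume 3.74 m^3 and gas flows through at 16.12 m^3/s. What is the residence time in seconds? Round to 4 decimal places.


tau = V / Q_flow
tau = 3.74 / 16.12 = 0.2320 s


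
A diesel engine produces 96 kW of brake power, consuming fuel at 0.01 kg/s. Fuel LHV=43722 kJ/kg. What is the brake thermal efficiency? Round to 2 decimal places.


eta_BTE = (BP / (mf * LHV)) * 100
Denominator = 0.01 * 43722 = 437.2200 kW
eta_BTE = (96 / 437.2200) * 100 = 21.96%


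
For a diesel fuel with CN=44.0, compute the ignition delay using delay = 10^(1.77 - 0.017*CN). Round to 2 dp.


delay = 10^(1.77 - 0.017*CN)
Exponent = 1.77 - 0.017*44.0 = 1.0220
delay = 10^1.0220 = 10.52 ms


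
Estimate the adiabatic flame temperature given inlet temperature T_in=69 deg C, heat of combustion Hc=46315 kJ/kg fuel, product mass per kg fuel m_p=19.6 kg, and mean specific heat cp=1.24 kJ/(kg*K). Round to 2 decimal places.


T_ad = T_in + Hc / (m_p * cp)
Denominator = 19.6 * 1.24 = 24.3040
Temperature rise = 46315 / 24.3040 = 1905.65 K
T_ad = 69 + 1905.65 = 1974.65 deg C


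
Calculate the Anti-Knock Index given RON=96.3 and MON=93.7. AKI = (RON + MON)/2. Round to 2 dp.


AKI = (RON + MON) / 2
AKI = (96.3 + 93.7) / 2
AKI = 190.0 / 2 = 95.00


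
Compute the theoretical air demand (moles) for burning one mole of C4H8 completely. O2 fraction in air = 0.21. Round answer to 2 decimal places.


Balanced combustion: C4H8 + 6 O2 -> 4 CO2 + 4 H2O
O2 needed = C + H/4 = 4 + 8/4 = 6.00 moles
Air moles = O2 / 0.21 = 6.00 / 0.21 = 28.57 moles air


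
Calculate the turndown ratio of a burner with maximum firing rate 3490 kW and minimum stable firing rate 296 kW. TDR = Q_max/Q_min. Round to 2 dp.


TDR = Q_max / Q_min
TDR = 3490 / 296 = 11.79


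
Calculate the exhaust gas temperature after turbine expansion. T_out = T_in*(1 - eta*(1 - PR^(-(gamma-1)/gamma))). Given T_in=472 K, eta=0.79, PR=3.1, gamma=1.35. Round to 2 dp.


T_out = T_in * (1 - eta * (1 - PR^(-(gamma-1)/gamma)))
Exponent = -(1.35-1)/1.35 = -0.25925926
PR^exp = 3.1^(-0.25925926) = 0.74577862
Factor = 1 - 0.79*(1 - 0.74577862) = 0.79916511
T_out = 472 * 0.79916511 = 377.21 K


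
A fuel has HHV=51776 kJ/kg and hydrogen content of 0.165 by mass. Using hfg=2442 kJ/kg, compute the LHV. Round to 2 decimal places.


LHV = HHV - hfg * 9 * H
Water correction = 2442 * 9 * 0.165 = 3626.370 kJ/kg
LHV = 51776 - 3626.370 = 48149.63 kJ/kg


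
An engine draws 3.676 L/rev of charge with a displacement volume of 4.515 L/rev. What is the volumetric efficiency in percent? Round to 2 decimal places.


eta_v = (V_actual / V_disp) * 100
Ratio = 3.676 / 4.515 = 0.8142
eta_v = 0.8142 * 100 = 81.42%


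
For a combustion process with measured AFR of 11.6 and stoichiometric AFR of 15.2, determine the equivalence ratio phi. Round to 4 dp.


phi = AFR_stoich / AFR_actual
phi = 15.2 / 11.6 = 1.3103


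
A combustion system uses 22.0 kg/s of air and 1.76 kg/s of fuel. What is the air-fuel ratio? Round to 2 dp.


AFR = m_air / m_fuel
AFR = 22.0 / 1.76 = 12.50


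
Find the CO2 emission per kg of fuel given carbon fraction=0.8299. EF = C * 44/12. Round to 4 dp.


EF = C_frac * (M_CO2 / M_C)
EF = 0.8299 * (44/12)
EF = 0.8299 * 3.666667 = 3.0430 kg_CO2/kg_fuel


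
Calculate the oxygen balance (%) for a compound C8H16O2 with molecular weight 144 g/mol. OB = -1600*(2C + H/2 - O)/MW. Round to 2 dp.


OB = -1600 * (2C + H/2 - O) / MW
Inner = 2*8 + 16/2 - 2 = 22.00
OB = -1600 * 22.00 / 144 = -244.44%


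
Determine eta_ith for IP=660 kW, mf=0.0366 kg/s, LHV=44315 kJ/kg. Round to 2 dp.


eta_ith = (IP / (mf * LHV)) * 100
Denominator = 0.0366 * 44315 = 1621.9290 kW
eta_ith = (660 / 1621.9290) * 100 = 40.69%


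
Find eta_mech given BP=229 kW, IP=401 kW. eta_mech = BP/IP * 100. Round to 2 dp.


eta_mech = (BP / IP) * 100
Ratio = 229 / 401 = 0.5711
eta_mech = 0.5711 * 100 = 57.11%


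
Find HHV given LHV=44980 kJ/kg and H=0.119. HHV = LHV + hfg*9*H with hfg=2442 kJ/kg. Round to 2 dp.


HHV = LHV + hfg * 9 * H
Water addition = 2442 * 9 * 0.119 = 2615.382 kJ/kg
HHV = 44980 + 2615.382 = 47595.38 kJ/kg


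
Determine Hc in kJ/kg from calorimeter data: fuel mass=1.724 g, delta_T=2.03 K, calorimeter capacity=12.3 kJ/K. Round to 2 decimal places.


Hc = C_cal * delta_T / m_fuel
Q_released = 12.3 * 2.03 = 24.9690 kJ
m_fuel = 1.724 g = 1.724/1000 kg = 0.001724 kg
Hc = 24.9690 / 0.001724 = 14483.18 kJ/kg


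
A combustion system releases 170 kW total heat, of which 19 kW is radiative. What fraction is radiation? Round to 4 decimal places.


f_rad = Q_rad / Q_total
f_rad = 19 / 170 = 0.1118


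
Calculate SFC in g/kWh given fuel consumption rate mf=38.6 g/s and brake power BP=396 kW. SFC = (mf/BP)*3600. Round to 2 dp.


SFC = (mf / BP) * 3600
Rate = 38.6 / 396 = 0.097475 g/(s*kW)
SFC = 0.097475 * 3600 = 350.91 g/kWh


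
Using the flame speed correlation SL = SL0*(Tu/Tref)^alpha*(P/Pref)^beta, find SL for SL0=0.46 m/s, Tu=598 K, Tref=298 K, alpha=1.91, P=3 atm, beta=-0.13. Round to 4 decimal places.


SL = SL0 * (Tu/Tref)^alpha * (P/Pref)^beta
T ratio = 598/298 = 2.00671141
(T ratio)^alpha = 2.00671141^1.91 = 3.782215
(P/Pref)^beta = 3^(-0.13) = 0.866910
SL = 0.46 * 3.782215 * 0.866910 = 1.5083 m/s


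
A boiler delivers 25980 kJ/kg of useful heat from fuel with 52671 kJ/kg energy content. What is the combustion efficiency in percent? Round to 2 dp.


Efficiency = (Q_useful / Q_fuel) * 100
Efficiency = (25980 / 52671) * 100
Efficiency = 0.4933 * 100 = 49.33%


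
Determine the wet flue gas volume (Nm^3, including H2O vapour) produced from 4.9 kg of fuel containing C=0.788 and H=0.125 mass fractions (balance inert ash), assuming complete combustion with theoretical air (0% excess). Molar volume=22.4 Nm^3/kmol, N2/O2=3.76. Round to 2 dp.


Per kg fuel: CO2 = (C/12 kmol)*22.4 = (0.788/12)*22.4 = 1.47093 Nm^3
Per kg fuel: H2O = (H/2 kmol)*22.4 = (0.125/2)*22.4 = 1.40000 Nm^3
O2 needed per kg fuel = C/12 + H/4 = 0.788/12 + 0.125/4 = 0.09691667 kmol
Per kg fuel: N2 = O2*3.76*22.4 = 0.09691667*3.76*22.4 = 8.16271 Nm^3
Total per kg = 1.47093 + 1.40000 + 8.16271 = 11.03364 Nm^3
Total = 11.03364 * 4.9 = 54.06 Nm^3


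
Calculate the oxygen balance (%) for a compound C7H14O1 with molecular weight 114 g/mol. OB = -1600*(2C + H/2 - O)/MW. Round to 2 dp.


OB = -1600 * (2C + H/2 - O) / MW
Inner = 2*7 + 14/2 - 1 = 20.00
OB = -1600 * 20.00 / 114 = -280.70%


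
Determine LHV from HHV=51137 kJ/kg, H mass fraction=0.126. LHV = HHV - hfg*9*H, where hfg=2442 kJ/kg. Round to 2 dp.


LHV = HHV - hfg * 9 * H
Water correction = 2442 * 9 * 0.126 = 2769.228 kJ/kg
LHV = 51137 - 2769.228 = 48367.77 kJ/kg


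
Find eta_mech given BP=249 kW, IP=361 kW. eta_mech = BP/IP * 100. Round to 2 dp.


eta_mech = (BP / IP) * 100
Ratio = 249 / 361 = 0.6898
eta_mech = 0.6898 * 100 = 68.98%


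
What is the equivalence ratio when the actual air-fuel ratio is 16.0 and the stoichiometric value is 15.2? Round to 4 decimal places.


phi = AFR_stoich / AFR_actual
phi = 15.2 / 16.0 = 0.9500


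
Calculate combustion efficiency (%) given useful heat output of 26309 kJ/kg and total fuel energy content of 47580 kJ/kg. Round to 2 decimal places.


Efficiency = (Q_useful / Q_fuel) * 100
Efficiency = (26309 / 47580) * 100
Efficiency = 0.5529 * 100 = 55.29%


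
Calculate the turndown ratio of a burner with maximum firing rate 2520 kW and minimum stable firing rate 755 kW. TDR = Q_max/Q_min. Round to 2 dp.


TDR = Q_max / Q_min
TDR = 2520 / 755 = 3.34


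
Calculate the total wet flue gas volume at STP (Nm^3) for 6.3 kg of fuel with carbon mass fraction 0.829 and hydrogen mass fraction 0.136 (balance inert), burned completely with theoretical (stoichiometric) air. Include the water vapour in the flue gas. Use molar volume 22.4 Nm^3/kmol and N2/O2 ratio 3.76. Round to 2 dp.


Per kg fuel: CO2 = (C/12 kmol)*22.4 = (0.829/12)*22.4 = 1.54747 Nm^3
Per kg fuel: H2O = (H/2 kmol)*22.4 = (0.136/2)*22.4 = 1.52320 Nm^3
O2 needed per kg fuel = C/12 + H/4 = 0.829/12 + 0.136/4 = 0.10308333 kmol
Per kg fuel: N2 = O2*3.76*22.4 = 0.10308333*3.76*22.4 = 8.68209 Nm^3
Total per kg = 1.54747 + 1.52320 + 8.68209 = 11.75276 Nm^3
Total = 11.75276 * 6.3 = 74.04 Nm^3


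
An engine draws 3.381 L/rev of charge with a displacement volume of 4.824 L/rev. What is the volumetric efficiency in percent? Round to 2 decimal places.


eta_v = (V_actual / V_disp) * 100
Ratio = 3.381 / 4.824 = 0.7009
eta_v = 0.7009 * 100 = 70.09%


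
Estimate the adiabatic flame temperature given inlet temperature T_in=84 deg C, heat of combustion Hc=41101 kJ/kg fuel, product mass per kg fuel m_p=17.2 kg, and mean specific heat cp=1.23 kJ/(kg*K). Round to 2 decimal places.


T_ad = T_in + Hc / (m_p * cp)
Denominator = 17.2 * 1.23 = 21.1560
Temperature rise = 41101 / 21.1560 = 1942.76 K
T_ad = 84 + 1942.76 = 2026.76 deg C


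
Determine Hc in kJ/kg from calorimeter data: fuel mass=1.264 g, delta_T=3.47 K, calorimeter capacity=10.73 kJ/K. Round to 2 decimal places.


Hc = C_cal * delta_T / m_fuel
Q_released = 10.73 * 3.47 = 37.2331 kJ
m_fuel = 1.264 g = 1.264/1000 kg = 0.001264 kg
Hc = 37.2331 / 0.001264 = 29456.57 kJ/kg


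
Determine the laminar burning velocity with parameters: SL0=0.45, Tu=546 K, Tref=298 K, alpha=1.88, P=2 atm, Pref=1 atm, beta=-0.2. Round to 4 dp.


SL = SL0 * (Tu/Tref)^alpha * (P/Pref)^beta
T ratio = 546/298 = 1.83221477
(T ratio)^alpha = 1.83221477^1.88 = 3.121732
(P/Pref)^beta = 2^(-0.2) = 0.870551
SL = 0.45 * 3.121732 * 0.870551 = 1.2229 m/s


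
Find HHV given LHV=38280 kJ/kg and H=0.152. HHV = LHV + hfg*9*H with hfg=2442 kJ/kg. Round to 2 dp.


HHV = LHV + hfg * 9 * H
Water addition = 2442 * 9 * 0.152 = 3340.656 kJ/kg
HHV = 38280 + 3340.656 = 41620.66 kJ/kg


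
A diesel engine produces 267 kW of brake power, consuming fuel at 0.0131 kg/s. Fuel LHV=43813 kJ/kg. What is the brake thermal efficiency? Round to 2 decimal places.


eta_BTE = (BP / (mf * LHV)) * 100
Denominator = 0.0131 * 43813 = 573.9503 kW
eta_BTE = (267 / 573.9503) * 100 = 46.52%


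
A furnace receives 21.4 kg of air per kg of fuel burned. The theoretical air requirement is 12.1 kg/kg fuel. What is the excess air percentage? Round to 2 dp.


Excess air = actual - stoichiometric = 21.4 - 12.1 = 9.30 kg/kg fuel
Excess air % = (excess / stoich) * 100 = (9.30 / 12.1) * 100 = 76.86%


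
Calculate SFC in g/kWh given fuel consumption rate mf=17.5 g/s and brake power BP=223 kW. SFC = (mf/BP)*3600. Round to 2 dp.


SFC = (mf / BP) * 3600
Rate = 17.5 / 223 = 0.078475 g/(s*kW)
SFC = 0.078475 * 3600 = 282.51 g/kWh


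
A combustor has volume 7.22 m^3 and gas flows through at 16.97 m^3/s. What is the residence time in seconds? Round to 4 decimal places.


tau = V / Q_flow
tau = 7.22 / 16.97 = 0.4255 s


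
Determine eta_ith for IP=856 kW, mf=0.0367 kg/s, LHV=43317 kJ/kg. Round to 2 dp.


eta_ith = (IP / (mf * LHV)) * 100
Denominator = 0.0367 * 43317 = 1589.7339 kW
eta_ith = (856 / 1589.7339) * 100 = 53.85%


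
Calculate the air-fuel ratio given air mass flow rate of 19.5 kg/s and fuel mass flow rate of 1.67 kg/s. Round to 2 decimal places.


AFR = m_air / m_fuel
AFR = 19.5 / 1.67 = 11.68


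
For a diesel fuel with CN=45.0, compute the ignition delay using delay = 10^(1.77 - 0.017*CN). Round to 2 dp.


delay = 10^(1.77 - 0.017*CN)
Exponent = 1.77 - 0.017*45.0 = 1.0050
delay = 10^1.0050 = 10.12 ms


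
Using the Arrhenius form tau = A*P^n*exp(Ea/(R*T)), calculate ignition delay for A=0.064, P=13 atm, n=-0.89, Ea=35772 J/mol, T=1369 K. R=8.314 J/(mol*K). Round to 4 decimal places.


tau = A * P^n * exp(Ea/(R*T))
P^n = 13^(-0.89) = 0.10199771
Ea/(R*T) = 35772/(8.314*1369) = 3.142894
exp(Ea/(R*T)) = 23.170830
tau = 0.064 * 0.10199771 * 23.170830 = 0.1513 ms


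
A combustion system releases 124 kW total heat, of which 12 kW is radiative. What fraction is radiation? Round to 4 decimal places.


f_rad = Q_rad / Q_total
f_rad = 12 / 124 = 0.0968


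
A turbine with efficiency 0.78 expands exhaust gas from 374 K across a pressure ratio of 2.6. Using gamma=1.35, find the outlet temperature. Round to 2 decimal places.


T_out = T_in * (1 - eta * (1 - PR^(-(gamma-1)/gamma)))
Exponent = -(1.35-1)/1.35 = -0.25925926
PR^exp = 2.6^(-0.25925926) = 0.78057442
Factor = 1 - 0.78*(1 - 0.78057442) = 0.82884805
T_out = 374 * 0.82884805 = 309.99 K


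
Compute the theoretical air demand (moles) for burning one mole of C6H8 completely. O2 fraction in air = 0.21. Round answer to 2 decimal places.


Balanced combustion: C6H8 + 8 O2 -> 6 CO2 + 4 H2O
O2 needed = C + H/4 = 6 + 8/4 = 8.00 moles
Air moles = O2 / 0.21 = 8.00 / 0.21 = 38.10 moles air


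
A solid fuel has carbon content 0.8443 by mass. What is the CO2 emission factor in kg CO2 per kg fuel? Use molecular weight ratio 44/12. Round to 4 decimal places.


EF = C_frac * (M_CO2 / M_C)
EF = 0.8443 * (44/12)
EF = 0.8443 * 3.666667 = 3.0958 kg_CO2/kg_fuel


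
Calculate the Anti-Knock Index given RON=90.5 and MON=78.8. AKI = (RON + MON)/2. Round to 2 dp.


AKI = (RON + MON) / 2
AKI = (90.5 + 78.8) / 2
AKI = 169.3 / 2 = 84.65


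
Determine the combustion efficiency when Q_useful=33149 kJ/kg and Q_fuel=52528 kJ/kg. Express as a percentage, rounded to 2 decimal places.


Efficiency = (Q_useful / Q_fuel) * 100
Efficiency = (33149 / 52528) * 100
Efficiency = 0.6311 * 100 = 63.11%


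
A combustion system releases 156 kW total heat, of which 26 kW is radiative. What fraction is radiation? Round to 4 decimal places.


f_rad = Q_rad / Q_total
f_rad = 26 / 156 = 0.1667


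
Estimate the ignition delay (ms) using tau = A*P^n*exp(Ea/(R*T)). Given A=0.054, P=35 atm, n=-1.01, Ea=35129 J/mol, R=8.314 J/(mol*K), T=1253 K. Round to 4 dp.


tau = A * P^n * exp(Ea/(R*T))
P^n = 35^(-1.01) = 0.02757346
Ea/(R*T) = 35129/(8.314*1253) = 3.372133
exp(Ea/(R*T)) = 29.140618
tau = 0.054 * 0.02757346 * 29.140618 = 0.0434 ms


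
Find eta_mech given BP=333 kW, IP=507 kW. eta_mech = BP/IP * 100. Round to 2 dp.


eta_mech = (BP / IP) * 100
Ratio = 333 / 507 = 0.6568
eta_mech = 0.6568 * 100 = 65.68%


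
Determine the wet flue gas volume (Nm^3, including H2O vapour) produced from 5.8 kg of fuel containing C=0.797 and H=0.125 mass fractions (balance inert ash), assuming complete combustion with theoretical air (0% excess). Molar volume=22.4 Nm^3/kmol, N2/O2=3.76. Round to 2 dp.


Per kg fuel: CO2 = (C/12 kmol)*22.4 = (0.797/12)*22.4 = 1.48773 Nm^3
Per kg fuel: H2O = (H/2 kmol)*22.4 = (0.125/2)*22.4 = 1.40000 Nm^3
O2 needed per kg fuel = C/12 + H/4 = 0.797/12 + 0.125/4 = 0.09766667 kmol
Per kg fuel: N2 = O2*3.76*22.4 = 0.09766667*3.76*22.4 = 8.22588 Nm^3
Total per kg = 1.48773 + 1.40000 + 8.22588 = 11.11361 Nm^3
Total = 11.11361 * 5.8 = 64.46 Nm^3


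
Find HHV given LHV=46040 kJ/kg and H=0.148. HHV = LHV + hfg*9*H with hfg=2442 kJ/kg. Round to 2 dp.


HHV = LHV + hfg * 9 * H
Water addition = 2442 * 9 * 0.148 = 3252.744 kJ/kg
HHV = 46040 + 3252.744 = 49292.74 kJ/kg


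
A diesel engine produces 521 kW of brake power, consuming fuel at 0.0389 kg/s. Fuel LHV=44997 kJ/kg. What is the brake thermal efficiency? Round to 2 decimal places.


eta_BTE = (BP / (mf * LHV)) * 100
Denominator = 0.0389 * 44997 = 1750.3833 kW
eta_BTE = (521 / 1750.3833) * 100 = 29.76%


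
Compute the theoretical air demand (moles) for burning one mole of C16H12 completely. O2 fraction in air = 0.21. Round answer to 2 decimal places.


Balanced combustion: C16H12 + 19 O2 -> 16 CO2 + 6 H2O
O2 needed = C + H/4 = 16 + 12/4 = 19.00 moles
Air moles = O2 / 0.21 = 19.00 / 0.21 = 90.48 moles air


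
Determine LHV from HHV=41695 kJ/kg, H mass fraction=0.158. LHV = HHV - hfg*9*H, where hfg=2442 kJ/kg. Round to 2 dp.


LHV = HHV - hfg * 9 * H
Water correction = 2442 * 9 * 0.158 = 3472.524 kJ/kg
LHV = 41695 - 3472.524 = 38222.48 kJ/kg


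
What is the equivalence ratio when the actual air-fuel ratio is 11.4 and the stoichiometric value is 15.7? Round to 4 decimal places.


phi = AFR_stoich / AFR_actual
phi = 15.7 / 11.4 = 1.3772


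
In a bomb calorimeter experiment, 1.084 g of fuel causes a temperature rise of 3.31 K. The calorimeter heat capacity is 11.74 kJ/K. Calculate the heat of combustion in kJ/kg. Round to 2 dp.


Hc = C_cal * delta_T / m_fuel
Q_released = 11.74 * 3.31 = 38.8594 kJ
m_fuel = 1.084 g = 1.084/1000 kg = 0.001084 kg
Hc = 38.8594 / 0.001084 = 35848.15 kJ/kg


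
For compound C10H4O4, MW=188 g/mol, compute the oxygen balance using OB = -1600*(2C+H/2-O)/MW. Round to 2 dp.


OB = -1600 * (2C + H/2 - O) / MW
Inner = 2*10 + 4/2 - 4 = 18.00
OB = -1600 * 18.00 / 188 = -153.19%


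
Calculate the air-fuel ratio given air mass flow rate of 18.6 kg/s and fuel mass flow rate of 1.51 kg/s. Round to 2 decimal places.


AFR = m_air / m_fuel
AFR = 18.6 / 1.51 = 12.32


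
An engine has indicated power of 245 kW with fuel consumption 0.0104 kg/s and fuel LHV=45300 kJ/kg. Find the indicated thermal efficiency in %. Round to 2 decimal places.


eta_ith = (IP / (mf * LHV)) * 100
Denominator = 0.0104 * 45300 = 471.1200 kW
eta_ith = (245 / 471.1200) * 100 = 52.00%


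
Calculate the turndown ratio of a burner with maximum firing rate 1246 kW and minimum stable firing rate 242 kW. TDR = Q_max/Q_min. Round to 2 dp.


TDR = Q_max / Q_min
TDR = 1246 / 242 = 5.15


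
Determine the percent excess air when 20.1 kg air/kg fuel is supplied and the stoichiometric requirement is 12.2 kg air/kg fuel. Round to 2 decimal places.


Excess air = actual - stoichiometric = 20.1 - 12.2 = 7.90 kg/kg fuel
Excess air % = (excess / stoich) * 100 = (7.90 / 12.2) * 100 = 64.75%


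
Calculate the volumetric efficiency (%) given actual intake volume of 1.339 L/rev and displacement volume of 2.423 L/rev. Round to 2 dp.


eta_v = (V_actual / V_disp) * 100
Ratio = 1.339 / 2.423 = 0.5526
eta_v = 0.5526 * 100 = 55.26%


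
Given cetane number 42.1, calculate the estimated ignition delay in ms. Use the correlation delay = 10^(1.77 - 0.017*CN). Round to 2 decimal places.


delay = 10^(1.77 - 0.017*CN)
Exponent = 1.77 - 0.017*42.1 = 1.0543
delay = 10^1.0543 = 11.33 ms


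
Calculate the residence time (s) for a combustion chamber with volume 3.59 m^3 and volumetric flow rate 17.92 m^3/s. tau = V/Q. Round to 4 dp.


tau = V / Q_flow
tau = 3.59 / 17.92 = 0.2003 s


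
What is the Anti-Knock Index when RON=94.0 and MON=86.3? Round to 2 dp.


AKI = (RON + MON) / 2
AKI = (94.0 + 86.3) / 2
AKI = 180.3 / 2 = 90.15


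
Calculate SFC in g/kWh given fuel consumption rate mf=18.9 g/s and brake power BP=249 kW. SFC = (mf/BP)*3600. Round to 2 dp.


SFC = (mf / BP) * 3600
Rate = 18.9 / 249 = 0.075904 g/(s*kW)
SFC = 0.075904 * 3600 = 273.25 g/kWh


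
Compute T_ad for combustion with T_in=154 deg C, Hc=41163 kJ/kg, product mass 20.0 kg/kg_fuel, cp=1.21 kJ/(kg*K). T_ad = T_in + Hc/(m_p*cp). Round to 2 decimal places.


T_ad = T_in + Hc / (m_p * cp)
Denominator = 20.0 * 1.21 = 24.2000
Temperature rise = 41163 / 24.2000 = 1700.95 K
T_ad = 154 + 1700.95 = 1854.95 deg C


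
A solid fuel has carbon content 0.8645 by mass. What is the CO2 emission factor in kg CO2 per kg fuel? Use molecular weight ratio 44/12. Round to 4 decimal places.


EF = C_frac * (M_CO2 / M_C)
EF = 0.8645 * (44/12)
EF = 0.8645 * 3.666667 = 3.1698 kg_CO2/kg_fuel


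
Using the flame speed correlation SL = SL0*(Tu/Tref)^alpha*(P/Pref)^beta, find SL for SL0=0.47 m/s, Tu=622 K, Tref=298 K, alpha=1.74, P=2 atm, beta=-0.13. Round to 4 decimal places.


SL = SL0 * (Tu/Tref)^alpha * (P/Pref)^beta
T ratio = 622/298 = 2.08724832
(T ratio)^alpha = 2.08724832^1.74 = 3.597982
(P/Pref)^beta = 2^(-0.13) = 0.913831
SL = 0.47 * 3.597982 * 0.913831 = 1.5453 m/s


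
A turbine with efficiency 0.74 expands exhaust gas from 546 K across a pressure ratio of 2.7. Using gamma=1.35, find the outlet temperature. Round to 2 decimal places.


T_out = T_in * (1 - eta * (1 - PR^(-(gamma-1)/gamma)))
Exponent = -(1.35-1)/1.35 = -0.25925926
PR^exp = 2.7^(-0.25925926) = 0.77297411
Factor = 1 - 0.74*(1 - 0.77297411) = 0.83200084
T_out = 546 * 0.83200084 = 454.27 K


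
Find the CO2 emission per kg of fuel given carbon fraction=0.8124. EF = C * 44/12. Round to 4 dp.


EF = C_frac * (M_CO2 / M_C)
EF = 0.8124 * (44/12)
EF = 0.8124 * 3.666667 = 2.9788 kg_CO2/kg_fuel


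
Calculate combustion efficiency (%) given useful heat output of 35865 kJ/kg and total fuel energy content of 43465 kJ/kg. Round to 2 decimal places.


Efficiency = (Q_useful / Q_fuel) * 100
Efficiency = (35865 / 43465) * 100
Efficiency = 0.8251 * 100 = 82.51%


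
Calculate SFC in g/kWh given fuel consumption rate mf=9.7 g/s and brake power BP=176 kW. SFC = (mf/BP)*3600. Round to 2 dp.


SFC = (mf / BP) * 3600
Rate = 9.7 / 176 = 0.055114 g/(s*kW)
SFC = 0.055114 * 3600 = 198.41 g/kWh


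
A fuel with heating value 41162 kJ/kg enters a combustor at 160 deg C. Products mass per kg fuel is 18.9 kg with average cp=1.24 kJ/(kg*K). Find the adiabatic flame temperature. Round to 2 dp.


T_ad = T_in + Hc / (m_p * cp)
Denominator = 18.9 * 1.24 = 23.4360
Temperature rise = 41162 / 23.4360 = 1756.36 K
T_ad = 160 + 1756.36 = 1916.36 deg C


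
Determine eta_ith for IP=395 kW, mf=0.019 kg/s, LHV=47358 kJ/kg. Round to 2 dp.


eta_ith = (IP / (mf * LHV)) * 100
Denominator = 0.019 * 47358 = 899.8020 kW
eta_ith = (395 / 899.8020) * 100 = 43.90%


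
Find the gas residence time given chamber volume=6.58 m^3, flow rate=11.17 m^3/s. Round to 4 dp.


tau = V / Q_flow
tau = 6.58 / 11.17 = 0.5891 s


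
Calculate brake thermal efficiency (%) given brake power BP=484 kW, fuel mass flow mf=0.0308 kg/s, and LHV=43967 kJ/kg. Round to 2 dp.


eta_BTE = (BP / (mf * LHV)) * 100
Denominator = 0.0308 * 43967 = 1354.1836 kW
eta_BTE = (484 / 1354.1836) * 100 = 35.74%


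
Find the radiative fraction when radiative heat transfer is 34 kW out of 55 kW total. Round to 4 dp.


f_rad = Q_rad / Q_total
f_rad = 34 / 55 = 0.6182


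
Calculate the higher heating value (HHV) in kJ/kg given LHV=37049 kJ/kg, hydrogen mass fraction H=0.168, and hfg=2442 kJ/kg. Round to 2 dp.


HHV = LHV + hfg * 9 * H
Water addition = 2442 * 9 * 0.168 = 3692.304 kJ/kg
HHV = 37049 + 3692.304 = 40741.30 kJ/kg


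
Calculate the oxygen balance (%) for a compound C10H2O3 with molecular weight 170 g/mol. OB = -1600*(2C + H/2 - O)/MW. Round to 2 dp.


OB = -1600 * (2C + H/2 - O) / MW
Inner = 2*10 + 2/2 - 3 = 18.00
OB = -1600 * 18.00 / 170 = -169.41%


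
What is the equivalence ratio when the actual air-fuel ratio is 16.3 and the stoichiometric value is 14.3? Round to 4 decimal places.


phi = AFR_stoich / AFR_actual
phi = 14.3 / 16.3 = 0.8773


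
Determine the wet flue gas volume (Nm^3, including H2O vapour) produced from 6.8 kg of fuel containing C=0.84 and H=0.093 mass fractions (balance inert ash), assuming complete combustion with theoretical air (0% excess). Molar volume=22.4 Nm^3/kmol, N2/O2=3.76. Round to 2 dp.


Per kg fuel: CO2 = (C/12 kmol)*22.4 = (0.84/12)*22.4 = 1.56800 Nm^3
Per kg fuel: H2O = (H/2 kmol)*22.4 = (0.093/2)*22.4 = 1.04160 Nm^3
O2 needed per kg fuel = C/12 + H/4 = 0.84/12 + 0.093/4 = 0.09325000 kmol
Per kg fuel: N2 = O2*3.76*22.4 = 0.09325000*3.76*22.4 = 7.85389 Nm^3
Total per kg = 1.56800 + 1.04160 + 7.85389 = 10.46349 Nm^3
Total = 10.46349 * 6.8 = 71.15 Nm^3


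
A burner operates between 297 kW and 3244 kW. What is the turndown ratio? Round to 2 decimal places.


TDR = Q_max / Q_min
TDR = 3244 / 297 = 10.92


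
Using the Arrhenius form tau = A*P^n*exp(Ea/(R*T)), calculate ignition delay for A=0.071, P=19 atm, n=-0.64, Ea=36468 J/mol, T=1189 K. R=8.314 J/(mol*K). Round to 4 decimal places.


tau = A * P^n * exp(Ea/(R*T))
P^n = 19^(-0.64) = 0.15191396
Ea/(R*T) = 36468/(8.314*1189) = 3.689097
exp(Ea/(R*T)) = 40.008702
tau = 0.071 * 0.15191396 * 40.008702 = 0.4315 ms


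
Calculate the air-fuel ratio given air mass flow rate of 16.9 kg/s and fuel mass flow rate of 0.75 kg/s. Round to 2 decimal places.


AFR = m_air / m_fuel
AFR = 16.9 / 0.75 = 22.53


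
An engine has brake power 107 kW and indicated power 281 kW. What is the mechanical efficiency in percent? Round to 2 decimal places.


eta_mech = (BP / IP) * 100
Ratio = 107 / 281 = 0.3808
eta_mech = 0.3808 * 100 = 38.08%


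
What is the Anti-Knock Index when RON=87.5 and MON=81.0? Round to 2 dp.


AKI = (RON + MON) / 2
AKI = (87.5 + 81.0) / 2
AKI = 168.5 / 2 = 84.25


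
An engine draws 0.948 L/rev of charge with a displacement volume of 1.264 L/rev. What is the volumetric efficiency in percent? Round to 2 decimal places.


eta_v = (V_actual / V_disp) * 100
Ratio = 0.948 / 1.264 = 0.7500
eta_v = 0.7500 * 100 = 75.00%


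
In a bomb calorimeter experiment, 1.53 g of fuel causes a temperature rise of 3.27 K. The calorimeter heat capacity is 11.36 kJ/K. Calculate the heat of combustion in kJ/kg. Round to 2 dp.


Hc = C_cal * delta_T / m_fuel
Q_released = 11.36 * 3.27 = 37.1472 kJ
m_fuel = 1.53 g = 1.53/1000 kg = 0.001530 kg
Hc = 37.1472 / 0.001530 = 24279.22 kJ/kg


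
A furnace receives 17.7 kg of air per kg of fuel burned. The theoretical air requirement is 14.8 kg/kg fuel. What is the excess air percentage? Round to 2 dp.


Excess air = actual - stoichiometric = 17.7 - 14.8 = 2.90 kg/kg fuel
Excess air % = (excess / stoich) * 100 = (2.90 / 14.8) * 100 = 19.59%


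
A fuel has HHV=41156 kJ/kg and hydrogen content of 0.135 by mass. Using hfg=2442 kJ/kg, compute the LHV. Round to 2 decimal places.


LHV = HHV - hfg * 9 * H
Water correction = 2442 * 9 * 0.135 = 2967.030 kJ/kg
LHV = 41156 - 2967.030 = 38188.97 kJ/kg


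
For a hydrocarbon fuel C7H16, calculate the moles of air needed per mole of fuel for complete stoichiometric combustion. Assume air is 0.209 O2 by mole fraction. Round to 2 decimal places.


Balanced combustion: C7H16 + 11 O2 -> 7 CO2 + 8 H2O
O2 needed = C + H/4 = 7 + 16/4 = 11.00 moles
Air moles = O2 / 0.209 = 11.00 / 0.209 = 52.63 moles air


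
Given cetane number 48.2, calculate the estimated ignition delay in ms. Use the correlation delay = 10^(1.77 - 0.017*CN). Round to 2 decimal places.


delay = 10^(1.77 - 0.017*CN)
Exponent = 1.77 - 0.017*48.2 = 0.9506
delay = 10^0.9506 = 8.92 ms


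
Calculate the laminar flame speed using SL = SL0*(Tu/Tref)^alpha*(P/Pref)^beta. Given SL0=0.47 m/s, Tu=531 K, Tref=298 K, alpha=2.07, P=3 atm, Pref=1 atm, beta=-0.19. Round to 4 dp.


SL = SL0 * (Tu/Tref)^alpha * (P/Pref)^beta
T ratio = 531/298 = 1.78187919
(T ratio)^alpha = 1.78187919^2.07 = 3.306115
(P/Pref)^beta = 3^(-0.19) = 0.811609
SL = 0.47 * 3.306115 * 0.811609 = 1.2611 m/s


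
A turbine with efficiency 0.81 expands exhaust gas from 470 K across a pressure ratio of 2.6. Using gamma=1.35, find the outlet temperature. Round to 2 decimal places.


T_out = T_in * (1 - eta * (1 - PR^(-(gamma-1)/gamma)))
Exponent = -(1.35-1)/1.35 = -0.25925926
PR^exp = 2.6^(-0.25925926) = 0.78057442
Factor = 1 - 0.81*(1 - 0.78057442) = 0.82226528
T_out = 470 * 0.82226528 = 386.46 K


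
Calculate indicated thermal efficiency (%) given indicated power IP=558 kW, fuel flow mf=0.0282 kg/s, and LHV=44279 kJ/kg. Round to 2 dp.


eta_ith = (IP / (mf * LHV)) * 100
Denominator = 0.0282 * 44279 = 1248.6678 kW
eta_ith = (558 / 1248.6678) * 100 = 44.69%


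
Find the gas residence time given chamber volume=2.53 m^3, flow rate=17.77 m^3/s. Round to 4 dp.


tau = V / Q_flow
tau = 2.53 / 17.77 = 0.1424 s


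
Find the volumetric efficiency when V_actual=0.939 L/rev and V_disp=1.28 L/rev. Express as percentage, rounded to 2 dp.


eta_v = (V_actual / V_disp) * 100
Ratio = 0.939 / 1.28 = 0.7336
eta_v = 0.7336 * 100 = 73.36%


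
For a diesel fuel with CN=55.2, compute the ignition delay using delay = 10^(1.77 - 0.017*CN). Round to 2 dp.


delay = 10^(1.77 - 0.017*CN)
Exponent = 1.77 - 0.017*55.2 = 0.8316
delay = 10^0.8316 = 6.79 ms


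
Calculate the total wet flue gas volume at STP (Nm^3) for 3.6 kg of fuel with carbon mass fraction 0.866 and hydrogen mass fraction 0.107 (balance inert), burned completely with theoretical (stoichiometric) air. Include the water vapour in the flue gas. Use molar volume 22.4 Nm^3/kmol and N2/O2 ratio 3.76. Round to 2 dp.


Per kg fuel: CO2 = (C/12 kmol)*22.4 = (0.866/12)*22.4 = 1.61653 Nm^3
Per kg fuel: H2O = (H/2 kmol)*22.4 = (0.107/2)*22.4 = 1.19840 Nm^3
O2 needed per kg fuel = C/12 + H/4 = 0.866/12 + 0.107/4 = 0.09891667 kmol
Per kg fuel: N2 = O2*3.76*22.4 = 0.09891667*3.76*22.4 = 8.33116 Nm^3
Total per kg = 1.61653 + 1.19840 + 8.33116 = 11.14609 Nm^3
Total = 11.14609 * 3.6 = 40.13 Nm^3


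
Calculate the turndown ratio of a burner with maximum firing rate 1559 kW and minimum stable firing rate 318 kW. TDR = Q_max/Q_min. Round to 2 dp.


TDR = Q_max / Q_min
TDR = 1559 / 318 = 4.90


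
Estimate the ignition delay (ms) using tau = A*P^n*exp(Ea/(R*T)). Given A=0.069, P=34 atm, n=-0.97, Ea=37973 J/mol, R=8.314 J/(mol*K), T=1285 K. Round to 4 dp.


tau = A * P^n * exp(Ea/(R*T))
P^n = 34^(-0.97) = 0.03269380
Ea/(R*T) = 37973/(8.314*1285) = 3.554363
exp(Ea/(R*T)) = 34.965535
tau = 0.069 * 0.03269380 * 34.965535 = 0.0789 ms


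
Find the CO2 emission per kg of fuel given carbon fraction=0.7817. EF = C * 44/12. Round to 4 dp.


EF = C_frac * (M_CO2 / M_C)
EF = 0.7817 * (44/12)
EF = 0.7817 * 3.666667 = 2.8662 kg_CO2/kg_fuel


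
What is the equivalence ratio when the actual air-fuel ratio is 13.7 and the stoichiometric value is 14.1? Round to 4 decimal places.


phi = AFR_stoich / AFR_actual
phi = 14.1 / 13.7 = 1.0292


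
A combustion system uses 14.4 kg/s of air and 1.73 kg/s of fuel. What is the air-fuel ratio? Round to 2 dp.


AFR = m_air / m_fuel
AFR = 14.4 / 1.73 = 8.32


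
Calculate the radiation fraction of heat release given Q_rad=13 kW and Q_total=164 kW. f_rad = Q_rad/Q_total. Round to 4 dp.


f_rad = Q_rad / Q_total
f_rad = 13 / 164 = 0.0793


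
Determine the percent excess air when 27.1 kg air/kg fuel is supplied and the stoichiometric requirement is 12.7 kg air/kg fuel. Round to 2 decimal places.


Excess air = actual - stoichiometric = 27.1 - 12.7 = 14.40 kg/kg fuel
Excess air % = (excess / stoich) * 100 = (14.40 / 12.7) * 100 = 113.39%


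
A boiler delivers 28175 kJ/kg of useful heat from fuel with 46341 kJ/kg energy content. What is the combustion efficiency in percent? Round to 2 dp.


Efficiency = (Q_useful / Q_fuel) * 100
Efficiency = (28175 / 46341) * 100
Efficiency = 0.6080 * 100 = 60.80%


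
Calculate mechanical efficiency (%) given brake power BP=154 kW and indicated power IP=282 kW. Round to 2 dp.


eta_mech = (BP / IP) * 100
Ratio = 154 / 282 = 0.5461
eta_mech = 0.5461 * 100 = 54.61%


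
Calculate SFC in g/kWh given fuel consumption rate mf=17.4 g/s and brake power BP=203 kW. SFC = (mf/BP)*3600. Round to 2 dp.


SFC = (mf / BP) * 3600
Rate = 17.4 / 203 = 0.085714 g/(s*kW)
SFC = 0.085714 * 3600 = 308.57 g/kWh


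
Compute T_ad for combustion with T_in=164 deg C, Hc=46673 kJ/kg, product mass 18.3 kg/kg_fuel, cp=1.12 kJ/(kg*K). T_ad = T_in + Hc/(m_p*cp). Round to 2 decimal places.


T_ad = T_in + Hc / (m_p * cp)
Denominator = 18.3 * 1.12 = 20.4960
Temperature rise = 46673 / 20.4960 = 2277.18 K
T_ad = 164 + 2277.18 = 2441.18 deg C


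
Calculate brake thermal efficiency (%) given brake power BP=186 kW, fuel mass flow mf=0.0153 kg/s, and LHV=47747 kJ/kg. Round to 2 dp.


eta_BTE = (BP / (mf * LHV)) * 100
Denominator = 0.0153 * 47747 = 730.5291 kW
eta_BTE = (186 / 730.5291) * 100 = 25.46%


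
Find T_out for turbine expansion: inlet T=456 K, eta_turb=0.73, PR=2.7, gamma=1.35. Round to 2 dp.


T_out = T_in * (1 - eta * (1 - PR^(-(gamma-1)/gamma)))
Exponent = -(1.35-1)/1.35 = -0.25925926
PR^exp = 2.7^(-0.25925926) = 0.77297411
Factor = 1 - 0.73*(1 - 0.77297411) = 0.83427110
T_out = 456 * 0.83427110 = 380.43 K


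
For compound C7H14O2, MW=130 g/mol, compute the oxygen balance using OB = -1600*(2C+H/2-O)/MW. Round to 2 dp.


OB = -1600 * (2C + H/2 - O) / MW
Inner = 2*7 + 14/2 - 2 = 19.00
OB = -1600 * 19.00 / 130 = -233.85%


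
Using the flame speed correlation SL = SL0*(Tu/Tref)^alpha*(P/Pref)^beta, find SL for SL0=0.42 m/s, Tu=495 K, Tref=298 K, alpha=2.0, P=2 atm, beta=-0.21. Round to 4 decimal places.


SL = SL0 * (Tu/Tref)^alpha * (P/Pref)^beta
T ratio = 495/298 = 1.66107383
(T ratio)^alpha = 1.66107383^2.0 = 2.759166
(P/Pref)^beta = 2^(-0.21) = 0.864537
SL = 0.42 * 2.759166 * 0.864537 = 1.0019 m/s


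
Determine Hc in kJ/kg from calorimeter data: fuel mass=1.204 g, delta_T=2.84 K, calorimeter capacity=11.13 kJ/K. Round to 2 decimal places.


Hc = C_cal * delta_T / m_fuel
Q_released = 11.13 * 2.84 = 31.6092 kJ
m_fuel = 1.204 g = 1.204/1000 kg = 0.001204 kg
Hc = 31.6092 / 0.001204 = 26253.49 kJ/kg


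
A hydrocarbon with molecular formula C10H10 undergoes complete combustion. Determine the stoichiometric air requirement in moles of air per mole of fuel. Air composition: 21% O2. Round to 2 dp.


Balanced combustion: C10H10 + 12.5 O2 -> 10 CO2 + 5 H2O
O2 needed = C + H/4 = 10 + 10/4 = 12.50 moles
Air moles = O2 / 0.21 = 12.50 / 0.21 = 59.52 moles air
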